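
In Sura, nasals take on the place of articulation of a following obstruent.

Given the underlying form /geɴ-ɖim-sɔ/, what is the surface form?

/ɴ/ is a voiced uvular nasal. The following trigger /ɖ/ is retroflex, so /ɴ/ must become retroflex as well.
Changing only its place to retroflex gives [ɳ] — the voiced retroflex nasal.
The same rule applies at the second boundary: /m/ → [n] next to /s/.

[geɳɖinsɔ]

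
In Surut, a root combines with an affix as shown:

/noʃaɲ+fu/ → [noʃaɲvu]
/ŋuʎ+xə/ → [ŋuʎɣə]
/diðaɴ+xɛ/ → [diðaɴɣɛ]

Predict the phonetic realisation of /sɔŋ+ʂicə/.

The data show progressive voicing assimilation: /f/ → [v] after /ɲ/; /x/ → [ɣ] after /ʎ/; /x/ → [ɣ] after /ɴ/. In each pair only voicing changes, matching the preceding consonant, while place and manner stay constant.
The rule targets /ʂ/ (voiceless retroflex fricative), which sits after the trigger /ŋ/ (voiced).
The voiced retroflex fricative is [ʐ], so /ʂ/ → [ʐ].

[sɔŋʐicə]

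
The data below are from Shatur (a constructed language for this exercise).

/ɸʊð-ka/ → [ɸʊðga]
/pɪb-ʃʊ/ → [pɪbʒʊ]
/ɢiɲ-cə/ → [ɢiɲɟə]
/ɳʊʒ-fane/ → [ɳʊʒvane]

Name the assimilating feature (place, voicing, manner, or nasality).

The segment that alternates is /k/, which surfaces as [g] when adjacent to /ð/.
/k/ is voiceless while /ð/ is voiced; the output [g] is voiced, matching the trigger — so the feature that spreads is voicing.
Checking the remaining alternations: /ʃ/ → [ʒ] after /b/ (voiceless → voiced, matching voiced); /c/ → [ɟ] after /ɲ/ (voiceless → voiced, matching voiced); /f/ → [v] after /ʒ/ (voiceless → voiced, matching voiced) — only voicing changes, and always toward the preceding segment.

voicing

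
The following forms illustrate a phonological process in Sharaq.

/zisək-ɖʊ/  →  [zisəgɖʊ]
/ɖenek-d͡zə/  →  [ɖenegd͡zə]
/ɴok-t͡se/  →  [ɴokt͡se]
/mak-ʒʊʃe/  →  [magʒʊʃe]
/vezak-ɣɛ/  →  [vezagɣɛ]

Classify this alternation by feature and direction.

regressive voicing assimilation

Underlying /k/ is realised as [g] next to /ɖ/; /ɖ/ itself does not change.
The change voiceless → voiced matches the voicing of the following /ɖ/, identifying this as voicing assimilation.
Place and manner are unchanged, so the assimilation is partial, not total.
The other alternating forms pattern the same way: /k/ → [g] before /d͡z/ (voiceless → voiced, matching voiced); /k/ → [g] before /ʒ/ (voiceless → voiced, matching voiced); /k/ → [g] before /ɣ/ (voiceless → voiced, matching voiced) — only voicing changes, and always toward the following segment.
No alternation appears in [ɴokt͡se]: there the adjacent consonants already agree in voicing (/k/ and /t͡s/ are both voiceless), so this form is consistent with the same rule.
Since the segment that changes precedes the conditioning segment, the assimilation is regressive.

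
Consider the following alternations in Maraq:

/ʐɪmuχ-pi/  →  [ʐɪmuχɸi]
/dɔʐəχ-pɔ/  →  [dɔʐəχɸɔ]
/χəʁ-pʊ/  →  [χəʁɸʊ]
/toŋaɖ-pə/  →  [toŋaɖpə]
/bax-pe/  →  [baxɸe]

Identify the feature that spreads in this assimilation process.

Comparing underlying and surface forms, /p/ → [ɸ] is the alternation; the neighbouring /χ/ is constant.
The change stop → fricative matches the manner of the preceding /χ/, identifying this as manner assimilation.
The same holds elsewhere in the data: /p/ → [ɸ] after /ʁ/ (stop → fricative, matching a fricative); /p/ → [ɸ] after /x/ (stop → fricative, matching a fricative) — only manner changes, and always toward the preceding segment.
No alternation appears in [toŋaɖpə]: there the adjacent consonants already agree in manner (/p/ and /ɖ/ are both stops), so this form is consistent with the same rule.

manner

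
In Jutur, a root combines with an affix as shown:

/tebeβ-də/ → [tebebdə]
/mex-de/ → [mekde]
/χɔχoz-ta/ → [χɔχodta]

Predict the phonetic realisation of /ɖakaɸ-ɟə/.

[ɖakapɟə]

The data show regressive manner assimilation: /β/ → [b] before /d/; /x/ → [k] before /d/; /z/ → [d] before /t/. In each pair only manner changes, matching the following consonant, while place and voice stay constant.
The rule targets /ɸ/ (voiceless bilabial fricative), which sits before the trigger /ɟ/ (stop).
Changing only its manner to stop gives [p] — the voiceless bilabial stop.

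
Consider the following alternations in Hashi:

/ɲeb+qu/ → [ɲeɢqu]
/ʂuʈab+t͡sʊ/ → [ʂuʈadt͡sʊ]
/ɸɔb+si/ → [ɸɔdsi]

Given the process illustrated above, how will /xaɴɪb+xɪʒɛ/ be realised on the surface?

[xaɴɪgxɪʒɛ]

The data show regressive place assimilation: /b/ → [ɢ] before /q/; /b/ → [d] before /t͡s/; /b/ → [d] before /s/. In each pair only place changes, matching the following consonant, while manner and voice stay constant.
/b/ is a voiced bilabial stop. The following trigger /x/ is velar, so /b/ must become velar as well.
A voiced velar stop is [g], so the surface segment is [g].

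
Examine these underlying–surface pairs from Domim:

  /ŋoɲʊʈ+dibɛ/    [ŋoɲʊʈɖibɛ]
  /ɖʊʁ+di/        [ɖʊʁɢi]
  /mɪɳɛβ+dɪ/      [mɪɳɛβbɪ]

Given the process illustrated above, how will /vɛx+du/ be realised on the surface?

The data show progressive place assimilation: /d/ → [ɖ] after /ʈ/; /d/ → [ɢ] after /ʁ/; /d/ → [b] after /β/. In each pair only place changes, matching the preceding consonant, while manner and voice stay constant.
The rule targets /d/ (voiced alveolar stop), which sits after the trigger /x/ (velar).
A voiced velar stop is [g], so the surface segment is [g].

[vɛxgu]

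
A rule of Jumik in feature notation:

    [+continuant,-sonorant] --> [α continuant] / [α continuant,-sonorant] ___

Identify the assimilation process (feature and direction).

The shared variable α links the value of [continuant] on the target to that of the neighbouring obstruent. [continuant] distinguishes stops from fricatives — a manner-of-articulation feature — so this is manner assimilation.
The conditioning segment sits to the left of the focus bar, meaning the trigger precedes the segment that changes — progressive assimilation.

progressive manner assimilation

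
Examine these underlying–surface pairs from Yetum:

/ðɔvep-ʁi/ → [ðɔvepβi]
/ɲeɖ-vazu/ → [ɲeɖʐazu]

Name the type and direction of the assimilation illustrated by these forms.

The segment that alternates is /ʁ/, which surfaces as [β] when adjacent to /p/.
The change uvular → bilabial matches the place of the preceding /p/, identifying this as place assimilation.
Manner and voice are unchanged, so the assimilation is partial, not total.
The same holds elsewhere in the data: /v/ → [ʐ] after /ɖ/ (labiodental → retroflex, matching retroflex) — only place changes, and always toward the preceding segment.
Since the segment that changes follows the conditioning segment, the assimilation is progressive.

progressive place assimilation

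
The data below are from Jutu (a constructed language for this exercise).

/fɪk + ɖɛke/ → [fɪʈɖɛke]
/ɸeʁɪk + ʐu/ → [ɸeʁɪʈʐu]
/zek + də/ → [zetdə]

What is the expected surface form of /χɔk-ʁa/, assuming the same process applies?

[χɔqʁa]

The data show regressive place assimilation: /k/ → [ʈ] before /ɖ/; /k/ → [ʈ] before /ʐ/; /k/ → [t] before /d/. In each pair only place changes, matching the following consonant, while manner and voice stay constant.
/k/ is a voiceless velar stop. The following trigger /ʁ/ is uvular, so /k/ must become uvular as well.
The voiceless uvular stop is [q], so /k/ → [q].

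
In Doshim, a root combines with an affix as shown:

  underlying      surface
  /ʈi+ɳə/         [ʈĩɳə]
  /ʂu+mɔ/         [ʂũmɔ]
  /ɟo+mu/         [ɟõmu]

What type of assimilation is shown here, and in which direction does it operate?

regressive nasality assimilation (vowel nasalisation)

The vowel /i/ surfaces as nasalised [ĩ] next to the following nasal /ɳ/ — it has acquired the [+nasal] feature of its neighbour.
The other forms show the same pattern: /u/ → [ũ] before /m/; /o/ → [õ] before /m/ — each time a vowel is nasalised next to a following nasal.
Because the conditioning nasal is to the right of the vowel that changes, the process is regressive (anticipatory).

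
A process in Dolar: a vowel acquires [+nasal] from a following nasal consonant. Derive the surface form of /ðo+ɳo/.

[ðõɳo]

The vowel /o/ is adjacent to the following nasal /ɳ/, so it acquires [+nasal] and surfaces as [õ].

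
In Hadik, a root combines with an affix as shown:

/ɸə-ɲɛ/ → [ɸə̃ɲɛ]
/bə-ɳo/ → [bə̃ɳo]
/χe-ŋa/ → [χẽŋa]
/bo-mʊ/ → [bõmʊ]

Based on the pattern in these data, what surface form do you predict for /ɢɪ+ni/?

[ɢɪ̃ni]

The data show regressive nasality assimilation (vowel nasalisation): /ə/ → [ə̃] before /ɲ/; /ə/ → [ə̃] before /ɳ/; /e/ → [ẽ] before /ŋ/; /o/ → [õ] before /m/ — a vowel is nasalised by an immediately following nasal consonant.
/ɪ/ sits next to the nasal /n/ and is therefore nasalised to [ɪ̃].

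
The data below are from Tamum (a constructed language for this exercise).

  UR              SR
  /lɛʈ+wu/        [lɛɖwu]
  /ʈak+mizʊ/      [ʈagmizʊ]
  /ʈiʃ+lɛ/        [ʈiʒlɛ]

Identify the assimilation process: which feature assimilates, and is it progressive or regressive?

The segment that alternates is /ʈ/, which surfaces as [ɖ] when adjacent to /w/.
The change voiceless → voiced matches the voicing of the following /w/, identifying this as voicing assimilation.
Place and manner are unchanged, so the assimilation is partial, not total.
The other alternating forms pattern the same way: /k/ → [g] before /m/ (voiceless → voiced, matching voiced); /ʃ/ → [ʒ] before /l/ (voiceless → voiced, matching voiced) — only voicing changes, and always toward the following segment.
Since the segment that changes precedes the conditioning segment, the assimilation is regressive.

regressive voicing assimilation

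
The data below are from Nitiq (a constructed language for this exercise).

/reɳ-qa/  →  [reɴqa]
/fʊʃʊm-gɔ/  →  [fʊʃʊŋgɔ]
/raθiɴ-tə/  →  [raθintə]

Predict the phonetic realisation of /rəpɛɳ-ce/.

[rəpɛɲce]

The data show regressive place assimilation: /ɳ/ → [ɴ] before /q/; /m/ → [ŋ] before /g/; /ɴ/ → [n] before /t/. In each pair only place changes, matching the following consonant, while manner and voice stay constant.
The rule targets /ɳ/ (voiced retroflex nasal), which sits before the trigger /c/ (palatal).
A voiced palatal nasal is [ɲ], so the surface segment is [ɲ].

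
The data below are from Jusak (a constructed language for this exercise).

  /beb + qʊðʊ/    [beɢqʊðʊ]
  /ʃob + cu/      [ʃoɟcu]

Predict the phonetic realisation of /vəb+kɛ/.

[vəgkɛ]

The data show regressive place assimilation: /b/ → [ɢ] before /q/; /b/ → [ɟ] before /c/. In each pair only place changes, matching the following consonant, while manner and voice stay constant.
The rule targets /b/ (voiced bilabial stop), which sits before the trigger /k/ (velar).
A voiced velar stop is [g], so the surface segment is [g].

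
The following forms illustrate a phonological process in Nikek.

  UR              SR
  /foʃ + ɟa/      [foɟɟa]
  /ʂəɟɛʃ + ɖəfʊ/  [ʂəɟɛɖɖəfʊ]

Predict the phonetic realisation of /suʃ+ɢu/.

[suɢɢu]

The data show regressive total assimilation (/ʃ/ → [ɟ] before /ɟ/; /ʃ/ → [ɖ] before /ɖ/): in every case the target segment becomes identical to its following neighbour, copying more than a single feature.
/ʃ/ is the segment targeted by the rule; it sits immediately before /ɢ/, so it assimilates completely and surfaces as [ɢ].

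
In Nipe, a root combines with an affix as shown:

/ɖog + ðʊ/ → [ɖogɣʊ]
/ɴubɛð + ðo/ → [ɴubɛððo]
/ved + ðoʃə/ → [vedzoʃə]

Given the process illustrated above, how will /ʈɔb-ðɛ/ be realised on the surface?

The data show progressive place assimilation: /ð/ → [ɣ] after /g/; /ð/ → [z] after /d/. In each pair only place changes, matching the preceding consonant, while manner and voice stay constant.
Nothing changes in [ɴubɛððo]: there the adjacent consonants already agree in place (/ð/ and /ð/ are both dental), so this form is consistent with the same rule.
/ð/ is a voiced dental fricative. The preceding trigger /b/ is bilabial, so /ð/ must become bilabial as well.
The voiced bilabial fricative is [β], so /ð/ → [β].

[ʈɔbβɛ]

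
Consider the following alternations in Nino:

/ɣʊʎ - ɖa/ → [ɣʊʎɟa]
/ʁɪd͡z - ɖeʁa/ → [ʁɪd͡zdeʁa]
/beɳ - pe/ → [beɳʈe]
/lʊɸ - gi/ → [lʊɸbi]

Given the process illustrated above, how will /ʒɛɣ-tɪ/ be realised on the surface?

The data show progressive place assimilation: /ɖ/ → [ɟ] after /ʎ/; /ɖ/ → [d] after /d͡z/; /p/ → [ʈ] after /ɳ/; /g/ → [b] after /ɸ/. In each pair only place changes, matching the preceding consonant, while manner and voice stay constant.
The rule targets /t/ (voiceless alveolar stop), which sits after the trigger /ɣ/ (velar).
The voiceless velar stop is [k], so /t/ → [k].

[ʒɛɣkɪ]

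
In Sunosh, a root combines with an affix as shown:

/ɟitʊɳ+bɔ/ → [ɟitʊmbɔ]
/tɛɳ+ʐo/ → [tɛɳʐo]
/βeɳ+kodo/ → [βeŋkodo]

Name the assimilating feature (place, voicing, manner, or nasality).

Underlying /ɳ/ is realised as [m] next to /b/; /b/ itself does not change.
The change retroflex → bilabial matches the place of the following /b/, identifying this as place assimilation.
The same holds elsewhere in the data: /ɳ/ → [ŋ] before /k/ (retroflex → velar, matching velar) — only place changes, and always toward the following segment.
Nothing changes in [tɛɳʐo]: there the adjacent consonants already agree in place (/ɳ/ and /ʐ/ are both retroflex), so this form is consistent with the same rule.

place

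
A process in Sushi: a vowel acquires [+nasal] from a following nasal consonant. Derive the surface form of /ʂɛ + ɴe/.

/ɛ/ sits next to the nasal /ɴ/ and is therefore nasalised to [ɛ̃].

[ʂɛ̃ɴe]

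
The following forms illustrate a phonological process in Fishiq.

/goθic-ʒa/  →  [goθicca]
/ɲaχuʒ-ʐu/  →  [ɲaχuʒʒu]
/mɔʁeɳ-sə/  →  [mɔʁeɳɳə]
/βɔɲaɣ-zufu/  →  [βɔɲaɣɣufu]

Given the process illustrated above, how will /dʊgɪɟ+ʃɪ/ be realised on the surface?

[dʊgɪɟɟɪ]

The data show progressive total assimilation (/ʒ/ → [c] after /c/; /ʐ/ → [ʒ] after /ʒ/; /s/ → [ɳ] after /ɳ/; /z/ → [ɣ] after /ɣ/): in every case the target segment becomes identical to its preceding neighbour, copying more than a single feature.
/ʃ/ is the segment targeted by the rule; it sits immediately after /ɟ/, so it assimilates completely and surfaces as [ɟ].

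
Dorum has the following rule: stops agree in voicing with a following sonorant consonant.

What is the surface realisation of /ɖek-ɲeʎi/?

/k/ is a voiceless velar stop. The following trigger /ɲ/ is voiced, so /k/ must become voiced as well.
A voiced velar stop is [g], so the surface segment is [g].

[ɖegɲeʎi]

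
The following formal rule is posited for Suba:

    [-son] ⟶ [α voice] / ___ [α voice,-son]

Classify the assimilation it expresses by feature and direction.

regressive voicing assimilation

The rule copies [voice] from the environment onto the target, so the assimilating feature is voicing.
Since the environment is written after the underscore, the trigger follows the target; the direction is regressive.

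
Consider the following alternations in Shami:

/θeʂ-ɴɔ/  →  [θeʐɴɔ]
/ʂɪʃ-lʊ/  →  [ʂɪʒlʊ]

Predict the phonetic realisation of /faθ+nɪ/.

The data show regressive voicing assimilation: /ʂ/ → [ʐ] before /ɴ/; /ʃ/ → [ʒ] before /l/. In each pair only voicing changes, matching the following consonant, while place and manner stay constant.
The rule targets /θ/ (voiceless dental fricative), which sits before the trigger /n/ (voiced).
Changing only its voicing to voiced gives [ð] — the voiced dental fricative.

[faðnɪ]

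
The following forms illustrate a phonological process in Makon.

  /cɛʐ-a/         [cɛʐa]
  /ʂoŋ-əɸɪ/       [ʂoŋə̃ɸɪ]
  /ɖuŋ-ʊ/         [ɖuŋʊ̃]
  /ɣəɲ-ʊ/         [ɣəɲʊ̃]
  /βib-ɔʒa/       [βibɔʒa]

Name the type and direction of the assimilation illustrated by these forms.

progressive nasality assimilation (vowel nasalisation)

The vowel /ə/ surfaces as nasalised [ə̃] next to the preceding nasal /ŋ/ — it has acquired the [+nasal] feature of its neighbour.
The other forms show the same pattern: /ʊ/ → [ʊ̃] after /ŋ/; /ʊ/ → [ʊ̃] after /ɲ/ — each time a vowel is nasalised next to a preceding nasal.
No change occurs in [cɛʐa], [βibɔʒa] because the vowel at the boundary is adjacent to an oral consonant, not a nasal (/a/ next to /ʐ/; /ɔ/ next to /b/).
Because the conditioning nasal is to the left of the vowel that changes, the process is progressive (perseverative).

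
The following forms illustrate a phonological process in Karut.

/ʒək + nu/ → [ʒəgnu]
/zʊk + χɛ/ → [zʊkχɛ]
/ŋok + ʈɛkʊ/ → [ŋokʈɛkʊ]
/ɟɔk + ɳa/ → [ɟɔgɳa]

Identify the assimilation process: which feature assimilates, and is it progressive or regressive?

Comparing underlying and surface forms, /k/ → [g] is the alternation; the neighbouring /n/ is constant.
/k/ is voiceless while /n/ is voiced; the output [g] is voiced, matching the trigger — so the feature that spreads is voicing.
Place and manner are unchanged, so the assimilation is partial, not total.
The same holds elsewhere in the data: /k/ → [g] before /ɳ/ (voiceless → voiced, matching voiced) — only voicing changes, and always toward the following segment.
No alternation appears in [zʊkχɛ], [ŋokʈɛkʊ]: there the adjacent consonants already agree in voicing (/k/ and /χ/ are both voiceless; /k/ and /ʈ/ are both voiceless), so these forms are consistent with the same rule.
Since the segment that changes precedes the conditioning segment, the assimilation is regressive.

regressive voicing assimilation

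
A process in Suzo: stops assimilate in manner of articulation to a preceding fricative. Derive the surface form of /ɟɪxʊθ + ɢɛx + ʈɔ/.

[ɟɪxʊθʁɛxʂɔ]

/ɢ/ is a voiced uvular stop. The preceding trigger /θ/ is a fricative, so /ɢ/ must become a fricative as well.
The voiced uvular fricative is [ʁ], so /ɢ/ → [ʁ].
At the second juncture, /ʈ/ likewise becomes [ʂ] adjacent to /x/.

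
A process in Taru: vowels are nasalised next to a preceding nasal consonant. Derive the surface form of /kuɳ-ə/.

[kuɳə̃]

The vowel /ə/ is adjacent to the preceding nasal /ɳ/, so it acquires [+nasal] and surfaces as [ə̃].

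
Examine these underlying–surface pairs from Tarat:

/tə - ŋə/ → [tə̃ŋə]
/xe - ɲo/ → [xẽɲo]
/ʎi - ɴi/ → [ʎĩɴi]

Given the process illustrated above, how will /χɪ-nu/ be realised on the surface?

[χɪ̃nu]

The data show regressive nasality assimilation (vowel nasalisation): /ə/ → [ə̃] before /ŋ/; /e/ → [ẽ] before /ɲ/; /i/ → [ĩ] before /ɴ/ — a vowel is nasalised by an immediately following nasal consonant.
The vowel /ɪ/ is adjacent to the following nasal /n/, so it acquires [+nasal] and surfaces as [ɪ̃].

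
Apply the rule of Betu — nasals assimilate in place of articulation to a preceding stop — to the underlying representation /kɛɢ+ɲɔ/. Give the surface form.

[kɛɢɴɔ]

/ɲ/ is a voiced palatal nasal. The preceding trigger /ɢ/ is uvular, so /ɲ/ must become uvular as well.
A voiced uvular nasal is [ɴ], so the surface segment is [ɴ].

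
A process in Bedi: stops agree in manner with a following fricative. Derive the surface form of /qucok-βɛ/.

[qucoxβɛ]

The rule targets /k/ (voiceless velar stop), which sits before the trigger /β/ (fricative).
Changing only its manner to fricative gives [x] — the voiceless velar fricative.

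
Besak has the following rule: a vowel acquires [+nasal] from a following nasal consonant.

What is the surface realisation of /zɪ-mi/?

[zɪ̃mi]

/ɪ/ sits next to the nasal /m/ and is therefore nasalised to [ɪ̃].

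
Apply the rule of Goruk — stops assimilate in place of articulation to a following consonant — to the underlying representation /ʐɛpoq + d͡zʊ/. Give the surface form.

The rule targets /q/ (voiceless uvular stop), which sits before the trigger /d͡z/ (alveolar).
The voiceless alveolar stop is [t], so /q/ → [t].

[ʐɛpotd͡zʊ]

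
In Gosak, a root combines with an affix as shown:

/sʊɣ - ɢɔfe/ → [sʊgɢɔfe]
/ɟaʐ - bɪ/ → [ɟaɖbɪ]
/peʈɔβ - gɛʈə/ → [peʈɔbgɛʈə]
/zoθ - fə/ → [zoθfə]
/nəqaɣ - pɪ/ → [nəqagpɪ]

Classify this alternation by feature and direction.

regressive manner assimilation

Underlying /ɣ/ is realised as [g] next to /ɢ/; /ɢ/ itself does not change.
The change fricative → stop matches the manner of the following /ɢ/, identifying this as manner assimilation.
Place and voice are unchanged, so the assimilation is partial, not total.
Checking the remaining alternations: /ʐ/ → [ɖ] before /b/ (fricative → stop, matching a stop); /β/ → [b] before /g/ (fricative → stop, matching a stop); /ɣ/ → [g] before /p/ (fricative → stop, matching a stop) — only manner changes, and always toward the following segment.
Nothing changes in [zoθfə]: there the adjacent consonants already agree in manner (/θ/ and /f/ are both fricatives), so this form is consistent with the same rule.
The trigger is the following segment, so the direction is regressive (anticipatory).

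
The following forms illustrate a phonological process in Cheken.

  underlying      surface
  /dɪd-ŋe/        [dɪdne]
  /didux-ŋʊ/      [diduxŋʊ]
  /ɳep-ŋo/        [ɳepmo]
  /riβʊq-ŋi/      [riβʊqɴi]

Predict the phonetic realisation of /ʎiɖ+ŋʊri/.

The data show progressive place assimilation: /ŋ/ → [n] after /d/; /ŋ/ → [m] after /p/; /ŋ/ → [ɴ] after /q/. In each pair only place changes, matching the preceding consonant, while manner and voice stay constant.
No alternation appears in [diduxŋʊ]: there the adjacent consonants already agree in place (/ŋ/ and /x/ are both velar), so this form is consistent with the same rule.
The rule targets /ŋ/ (voiced velar nasal), which sits after the trigger /ɖ/ (retroflex).
Changing only its place to retroflex gives [ɳ] — the voiced retroflex nasal.

[ʎiɖɳʊri]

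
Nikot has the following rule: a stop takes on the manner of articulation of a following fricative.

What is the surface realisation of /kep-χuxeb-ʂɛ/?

[keɸχuxeβʂɛ]

The rule targets /p/ (voiceless bilabial stop), which sits before the trigger /χ/ (fricative).
Changing only its manner to fricative gives [ɸ] — the voiceless bilabial fricative.
At the second juncture, /b/ likewise becomes [β] adjacent to /ʂ/.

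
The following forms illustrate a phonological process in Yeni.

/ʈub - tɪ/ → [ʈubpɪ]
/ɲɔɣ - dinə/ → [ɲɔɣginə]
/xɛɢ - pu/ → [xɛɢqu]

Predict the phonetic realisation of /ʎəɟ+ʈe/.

[ʎəɟce]

The data show progressive place assimilation: /t/ → [p] after /b/; /d/ → [g] after /ɣ/; /p/ → [q] after /ɢ/. In each pair only place changes, matching the preceding consonant, while manner and voice stay constant.
/ʈ/ is a voiceless retroflex stop. The preceding trigger /ɟ/ is palatal, so /ʈ/ must become palatal as well.
A voiceless palatal stop is [c], so the surface segment is [c].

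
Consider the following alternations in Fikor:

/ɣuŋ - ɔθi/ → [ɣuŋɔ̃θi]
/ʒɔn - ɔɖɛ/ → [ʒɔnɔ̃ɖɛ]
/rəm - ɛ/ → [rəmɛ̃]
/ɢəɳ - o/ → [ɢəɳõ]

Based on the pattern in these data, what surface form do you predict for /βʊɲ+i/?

The data show progressive nasality assimilation (vowel nasalisation): /ɔ/ → [ɔ̃] after /ŋ/; /ɔ/ → [ɔ̃] after /n/; /ɛ/ → [ɛ̃] after /m/; /o/ → [õ] after /ɳ/ — a vowel is nasalised by an immediately preceding nasal consonant.
/i/ sits next to the nasal /ɲ/ and is therefore nasalised to [ĩ].

[βʊɲĩ]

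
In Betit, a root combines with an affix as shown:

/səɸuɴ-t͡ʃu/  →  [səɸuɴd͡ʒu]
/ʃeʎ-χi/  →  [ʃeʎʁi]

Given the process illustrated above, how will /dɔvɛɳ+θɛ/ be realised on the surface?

The data show progressive voicing assimilation: /t͡ʃ/ → [d͡ʒ] after /ɴ/; /χ/ → [ʁ] after /ʎ/. In each pair only voicing changes, matching the preceding consonant, while place and manner stay constant.
The rule targets /θ/ (voiceless dental fricative), which sits after the trigger /ɳ/ (voiced).
A voiced dental fricative is [ð], so the surface segment is [ð].

[dɔvɛɳðɛ]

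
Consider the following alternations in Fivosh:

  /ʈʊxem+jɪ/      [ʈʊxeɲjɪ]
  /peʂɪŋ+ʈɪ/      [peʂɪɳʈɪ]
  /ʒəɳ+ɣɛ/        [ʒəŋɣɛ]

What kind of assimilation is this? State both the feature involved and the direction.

regressive place assimilation

Comparing underlying and surface forms, /m/ → [ɲ] is the alternation; the neighbouring /j/ is constant.
/m/ is bilabial while /j/ is palatal; the output [ɲ] is palatal, matching the trigger — so the feature that spreads is place.
Manner and voice are unchanged, so the assimilation is partial, not total.
Checking the remaining alternations: /ŋ/ → [ɳ] before /ʈ/ (velar → retroflex, matching retroflex); /ɳ/ → [ŋ] before /ɣ/ (retroflex → velar, matching velar) — only place changes, and always toward the following segment.
Since the segment that changes precedes the conditioning segment, the assimilation is regressive.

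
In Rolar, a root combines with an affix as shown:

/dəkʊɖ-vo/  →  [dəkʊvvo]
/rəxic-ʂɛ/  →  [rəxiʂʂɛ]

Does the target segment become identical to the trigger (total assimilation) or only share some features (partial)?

total assimilation

The segment that alternates is /ɖ/, which surfaces as [v] when adjacent to /v/.
The output [v] is identical to the trigger /v/ — every feature (place, manner, voicing) has been copied — so this is total assimilation.
The remaining alternation confirms this: /c/ → [ʂ] before /ʂ/ — in each case the output is a copy of the following consonant.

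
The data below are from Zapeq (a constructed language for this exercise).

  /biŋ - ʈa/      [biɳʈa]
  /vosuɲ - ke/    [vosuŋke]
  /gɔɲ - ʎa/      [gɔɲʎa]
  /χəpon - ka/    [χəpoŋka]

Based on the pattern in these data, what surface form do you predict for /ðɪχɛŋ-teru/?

The data show regressive place assimilation: /ŋ/ → [ɳ] before /ʈ/; /ɲ/ → [ŋ] before /k/; /n/ → [ŋ] before /k/. In each pair only place changes, matching the following consonant, while manner and voice stay constant.
No alternation appears in [gɔɲʎa]: there the adjacent consonants already agree in place (/ɲ/ and /ʎ/ are both palatal), so this form is consistent with the same rule.
/ŋ/ is a voiced velar nasal. The following trigger /t/ is alveolar, so /ŋ/ must become alveolar as well.
The voiced alveolar nasal is [n], so /ŋ/ → [n].

[ðɪχɛnteru]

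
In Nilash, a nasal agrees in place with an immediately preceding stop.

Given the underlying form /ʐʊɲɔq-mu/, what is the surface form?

[ʐʊɲɔqɴu]

The rule targets /m/ (voiced bilabial nasal), which sits after the trigger /q/ (uvular).
The voiced uvular nasal is [ɴ], so /m/ → [ɴ].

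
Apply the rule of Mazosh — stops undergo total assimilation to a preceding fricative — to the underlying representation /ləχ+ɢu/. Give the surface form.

[ləχχu]

/ɢ/ is the segment targeted by the rule; it sits immediately after /χ/, so it assimilates completely and surfaces as [χ].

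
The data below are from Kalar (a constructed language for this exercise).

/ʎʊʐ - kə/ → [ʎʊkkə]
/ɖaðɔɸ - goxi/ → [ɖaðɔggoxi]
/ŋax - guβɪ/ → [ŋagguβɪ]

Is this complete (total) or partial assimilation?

total assimilation

Underlying /ʐ/ is realised as [k] next to /k/; /k/ itself does not change.
The output [k] is identical to the trigger /k/ — every feature (place, manner, voicing) has been copied — so this is total assimilation.
The other forms behave the same way: /ɸ/ → [g] before /g/; /x/ → [g] before /g/ — in each case the output is a copy of the following consonant.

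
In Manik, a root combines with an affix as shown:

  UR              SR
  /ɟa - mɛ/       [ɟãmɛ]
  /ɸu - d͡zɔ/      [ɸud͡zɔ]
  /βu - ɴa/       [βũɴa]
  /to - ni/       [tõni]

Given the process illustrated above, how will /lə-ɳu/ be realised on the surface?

The data show regressive nasality assimilation (vowel nasalisation): /a/ → [ã] before /m/; /u/ → [ũ] before /ɴ/; /o/ → [õ] before /n/ — a vowel is nasalised by an immediately following nasal consonant.
No change occurs in [ɸud͡zɔ] because the vowel at the boundary is adjacent to an oral consonant, not a nasal (/u/ next to /d͡z/).
The vowel /ə/ is adjacent to the following nasal /ɳ/, so it acquires [+nasal] and surfaces as [ə̃].

[lə̃ɳu]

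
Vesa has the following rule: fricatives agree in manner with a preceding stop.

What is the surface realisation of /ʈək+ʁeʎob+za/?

[ʈəkɢeʎobda]

/ʁ/ is a voiced uvular fricative. The preceding trigger /k/ is a stop, so /ʁ/ must become a stop as well.
A voiced uvular stop is [ɢ], so the surface segment is [ɢ].
At the second juncture, /z/ likewise becomes [d] adjacent to /b/.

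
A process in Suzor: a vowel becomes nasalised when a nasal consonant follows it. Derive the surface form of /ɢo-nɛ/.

/o/ sits next to the nasal /n/ and is therefore nasalised to [õ].

[ɢõnɛ]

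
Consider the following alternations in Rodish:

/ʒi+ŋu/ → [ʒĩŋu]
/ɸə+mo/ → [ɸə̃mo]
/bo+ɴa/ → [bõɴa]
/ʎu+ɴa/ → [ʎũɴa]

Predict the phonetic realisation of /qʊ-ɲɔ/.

[qʊ̃ɲɔ]

The data show regressive nasality assimilation (vowel nasalisation): /i/ → [ĩ] before /ŋ/; /ə/ → [ə̃] before /m/; /o/ → [õ] before /ɴ/; /u/ → [ũ] before /ɴ/ — a vowel is nasalised by an immediately following nasal consonant.
The vowel /ʊ/ is adjacent to the following nasal /ɲ/, so it acquires [+nasal] and surfaces as [ʊ̃].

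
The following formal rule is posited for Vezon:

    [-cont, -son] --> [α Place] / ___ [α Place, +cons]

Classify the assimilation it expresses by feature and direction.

regressive place assimilation

The rule copies the place features (abbreviated [Place]) from the environment onto the target, so the assimilating feature is place.
The conditioning segment sits to the right of the focus bar, meaning the trigger follows the segment that changes — regressive assimilation.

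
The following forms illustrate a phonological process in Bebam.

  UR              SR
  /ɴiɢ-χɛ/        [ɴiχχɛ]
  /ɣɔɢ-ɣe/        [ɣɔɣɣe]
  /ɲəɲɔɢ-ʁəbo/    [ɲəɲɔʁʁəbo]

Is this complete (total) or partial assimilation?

The segment that alternates is /ɢ/, which surfaces as [χ] when adjacent to /χ/.
The output [χ] is identical to the trigger /χ/ — every feature (place, manner, voicing) has been copied — so this is total assimilation.
The other forms behave the same way: /ɢ/ → [ɣ] before /ɣ/; /ɢ/ → [ʁ] before /ʁ/ — in each case the output is a copy of the following consonant.

total assimilation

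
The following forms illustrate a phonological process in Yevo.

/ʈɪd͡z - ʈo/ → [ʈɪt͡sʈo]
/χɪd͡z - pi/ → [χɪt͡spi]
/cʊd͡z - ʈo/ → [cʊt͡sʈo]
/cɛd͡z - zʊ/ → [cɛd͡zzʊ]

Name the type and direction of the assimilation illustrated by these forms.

The segment that alternates is /d͡z/, which surfaces as [t͡s] when adjacent to /ʈ/.
/d͡z/ is voiced while /ʈ/ is voiceless; the output [t͡s] is voiceless, matching the trigger — so the feature that spreads is voicing.
Place and manner are unchanged, so the assimilation is partial, not total.
Checking the remaining alternation: /d͡z/ → [t͡s] before /p/ (voiced → voiceless, matching voiceless) — only voicing changes, and always toward the following segment.
No alternation appears in [cɛd͡zzʊ]: there the adjacent consonants already agree in voicing (/d͡z/ and /z/ are both voiced), so this form is consistent with the same rule.
Since the segment that changes precedes the conditioning segment, the assimilation is regressive.

regressive voicing assimilation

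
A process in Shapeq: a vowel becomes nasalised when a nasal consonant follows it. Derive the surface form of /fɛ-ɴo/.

[fɛ̃ɴo]

/ɛ/ sits next to the nasal /ɴ/ and is therefore nasalised to [ɛ̃].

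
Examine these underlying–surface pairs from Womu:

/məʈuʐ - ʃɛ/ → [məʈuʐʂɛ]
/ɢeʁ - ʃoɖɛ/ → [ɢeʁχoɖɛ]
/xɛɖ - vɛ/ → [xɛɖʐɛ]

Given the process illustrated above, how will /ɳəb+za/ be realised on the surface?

The data show progressive place assimilation: /ʃ/ → [ʂ] after /ʐ/; /ʃ/ → [χ] after /ʁ/; /v/ → [ʐ] after /ɖ/. In each pair only place changes, matching the preceding consonant, while manner and voice stay constant.
/z/ is a voiced alveolar fricative. The preceding trigger /b/ is bilabial, so /z/ must become bilabial as well.
Changing only its place to bilabial gives [β] — the voiced bilabial fricative.

[ɳəbβa]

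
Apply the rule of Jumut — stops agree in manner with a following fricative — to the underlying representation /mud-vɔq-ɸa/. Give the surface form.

[muzvɔχɸa]

The rule targets /d/ (voiced alveolar stop), which sits before the trigger /v/ (fricative).
Changing only its manner to fricative gives [z] — the voiced alveolar fricative.
The same rule applies at the second boundary: /q/ → [χ] next to /ɸ/.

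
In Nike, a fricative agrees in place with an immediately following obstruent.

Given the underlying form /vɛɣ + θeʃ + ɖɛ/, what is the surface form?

[vɛðθeʂɖɛ]

The rule targets /ɣ/ (voiced velar fricative), which sits before the trigger /θ/ (dental).
Changing only its place to dental gives [ð] — the voiced dental fricative.
The same rule applies at the second boundary: /ʃ/ → [ʂ] next to /ɖ/.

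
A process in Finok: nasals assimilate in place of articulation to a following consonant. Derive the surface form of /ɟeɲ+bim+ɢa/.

[ɟembiɴɢa]

The rule targets /ɲ/ (voiced palatal nasal), which sits before the trigger /b/ (bilabial).
Changing only its place to bilabial gives [m] — the voiced bilabial nasal.
The same rule applies at the second boundary: /m/ → [ɴ] next to /ɢ/.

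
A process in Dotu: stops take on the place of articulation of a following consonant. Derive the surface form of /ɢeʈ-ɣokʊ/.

/ʈ/ is a voiceless retroflex stop. The following trigger /ɣ/ is velar, so /ʈ/ must become velar as well.
Changing only its place to velar gives [k] — the voiceless velar stop.

[ɢekɣokʊ]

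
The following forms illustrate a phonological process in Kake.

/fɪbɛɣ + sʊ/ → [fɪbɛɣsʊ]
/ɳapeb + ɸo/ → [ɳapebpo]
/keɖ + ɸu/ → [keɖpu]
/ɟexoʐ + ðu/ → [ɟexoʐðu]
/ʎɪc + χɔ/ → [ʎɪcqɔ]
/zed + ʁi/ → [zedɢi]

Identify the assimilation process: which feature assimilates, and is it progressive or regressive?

Underlying /ɸ/ is realised as [p] next to /b/; /b/ itself does not change.
The change fricative → stop matches the manner of the preceding /b/, identifying this as manner assimilation.
Place and voice are unchanged, so the assimilation is partial, not total.
The other alternating forms pattern the same way: /ɸ/ → [p] after /ɖ/ (fricative → stop, matching a stop); /χ/ → [q] after /c/ (fricative → stop, matching a stop); /ʁ/ → [ɢ] after /d/ (fricative → stop, matching a stop) — only manner changes, and always toward the preceding segment.
Nothing changes in [fɪbɛɣsʊ], [ɟexoʐðu]: there the adjacent consonants already agree in manner (/s/ and /ɣ/ are both fricatives; /ð/ and /ʐ/ are both fricatives), so these forms are consistent with the same rule.
The trigger is the preceding segment, so the direction is progressive (perseverative).

progressive manner assimilation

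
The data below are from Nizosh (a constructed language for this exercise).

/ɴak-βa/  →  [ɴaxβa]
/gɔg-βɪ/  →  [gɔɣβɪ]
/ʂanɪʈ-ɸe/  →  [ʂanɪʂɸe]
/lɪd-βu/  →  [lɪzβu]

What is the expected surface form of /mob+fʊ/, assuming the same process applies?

[moβfʊ]

The data show regressive manner assimilation: /k/ → [x] before /β/; /g/ → [ɣ] before /β/; /ʈ/ → [ʂ] before /ɸ/; /d/ → [z] before /β/. In each pair only manner changes, matching the following consonant, while place and voice stay constant.
/b/ is a voiced bilabial stop. The following trigger /f/ is a fricative, so /b/ must become a fricative as well.
Changing only its manner to fricative gives [β] — the voiced bilabial fricative.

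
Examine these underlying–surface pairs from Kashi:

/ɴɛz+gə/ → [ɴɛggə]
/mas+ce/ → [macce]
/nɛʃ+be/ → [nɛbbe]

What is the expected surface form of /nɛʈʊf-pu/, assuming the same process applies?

The data show regressive total assimilation (/z/ → [g] before /g/; /s/ → [c] before /c/; /ʃ/ → [b] before /b/): in every case the target segment becomes identical to its following neighbour, copying more than a single feature.
/f/ is the segment targeted by the rule; it sits immediately before /p/, so it assimilates completely and surfaces as [p].

[nɛʈʊppu]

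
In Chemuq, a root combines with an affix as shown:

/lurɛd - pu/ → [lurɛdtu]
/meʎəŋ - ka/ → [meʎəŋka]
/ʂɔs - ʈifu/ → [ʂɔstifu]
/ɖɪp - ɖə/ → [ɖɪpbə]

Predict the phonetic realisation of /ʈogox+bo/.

[ʈogoxgo]

The data show progressive place assimilation: /p/ → [t] after /d/; /ʈ/ → [t] after /s/; /ɖ/ → [b] after /p/. In each pair only place changes, matching the preceding consonant, while manner and voice stay constant.
Nothing changes in [meʎəŋka]: there the adjacent consonants already agree in place (/k/ and /ŋ/ are both velar), so this form is consistent with the same rule.
The rule targets /b/ (voiced bilabial stop), which sits after the trigger /x/ (velar).
The voiced velar stop is [g], so /b/ → [g].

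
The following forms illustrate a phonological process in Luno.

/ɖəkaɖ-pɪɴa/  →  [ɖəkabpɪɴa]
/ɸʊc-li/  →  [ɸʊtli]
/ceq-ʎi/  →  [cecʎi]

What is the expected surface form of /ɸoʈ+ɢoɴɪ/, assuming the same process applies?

The data show regressive place assimilation: /ɖ/ → [b] before /p/; /c/ → [t] before /l/; /q/ → [c] before /ʎ/. In each pair only place changes, matching the following consonant, while manner and voice stay constant.
/ʈ/ is a voiceless retroflex stop. The following trigger /ɢ/ is uvular, so /ʈ/ must become uvular as well.
The voiceless uvular stop is [q], so /ʈ/ → [q].

[ɸoqɢoɴɪ]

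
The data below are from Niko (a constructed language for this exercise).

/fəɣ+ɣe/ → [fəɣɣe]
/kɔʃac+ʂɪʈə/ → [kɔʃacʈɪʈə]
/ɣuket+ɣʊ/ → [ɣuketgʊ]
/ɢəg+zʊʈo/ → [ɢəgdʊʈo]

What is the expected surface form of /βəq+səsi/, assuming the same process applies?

The data show progressive manner assimilation: /ʂ/ → [ʈ] after /c/; /ɣ/ → [g] after /t/; /z/ → [d] after /g/. In each pair only manner changes, matching the preceding consonant, while place and voice stay constant.
No alternation appears in [fəɣɣe]: there the adjacent consonants already agree in manner (/ɣ/ and /ɣ/ are both fricatives), so this form is consistent with the same rule.
/s/ is a voiceless alveolar fricative. The preceding trigger /q/ is a stop, so /s/ must become a stop as well.
The voiceless alveolar stop is [t], so /s/ → [t].

[βəqtəsi]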